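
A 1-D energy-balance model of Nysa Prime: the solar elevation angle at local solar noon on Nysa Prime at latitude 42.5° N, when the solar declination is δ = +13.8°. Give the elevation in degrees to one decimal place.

61.3°

At local noon the hour angle is zero, so the zenith angle equals |φ − δ| = |+42.5° − (+13.800°)| = 28.700°.
Elevation = 90° − 28.700° = 61.3°.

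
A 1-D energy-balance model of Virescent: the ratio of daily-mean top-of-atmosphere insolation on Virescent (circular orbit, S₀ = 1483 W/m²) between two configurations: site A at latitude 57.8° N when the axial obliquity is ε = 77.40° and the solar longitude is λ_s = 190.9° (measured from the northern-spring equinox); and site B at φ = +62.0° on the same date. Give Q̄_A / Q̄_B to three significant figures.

Q̄_A / Q̄_B ≈ 1.29

— Configuration A (φ=+57.8°):
Solar declination: sin δ = sin ε · sin λ_s = sin 77.40° × sin 190.9° = -0.18454, so δ = -10.634°.
cos H₀ = −tan(+57.8°) tan(-10.634°) = 0.2982, H₀ = 1.2680 rad.
Bracket: H₀ sin φ sin δ + cos φ cos δ sin H₀ = 1.2680×0.84619×-0.18454 + 0.53288×0.98282×0.95451 = -0.198006 + 0.499901 = 0.301895.
Q̄ = (S₀/π) × [bracket] = (1483/π) × 0.301895 = 142.51 W/m².
— Configuration B (φ=+62.0°):
cos H₀ = −tan(+62.0°) tan(-10.634°) = 0.3531, H₀ = 1.2099 rad.
Bracket: H₀ sin φ sin δ + cos φ cos δ sin H₀ = 1.2099×0.88295×-0.18454 + 0.46947×0.98282×0.93557 = -0.197141 + 0.431676 = 0.234535.
Q̄ = (S₀/π) × [bracket] = (1483/π) × 0.234535 = 110.71 W/m².
Ratio Q̄_A / Q̄_B = 142.51 / 110.71 = 1.287.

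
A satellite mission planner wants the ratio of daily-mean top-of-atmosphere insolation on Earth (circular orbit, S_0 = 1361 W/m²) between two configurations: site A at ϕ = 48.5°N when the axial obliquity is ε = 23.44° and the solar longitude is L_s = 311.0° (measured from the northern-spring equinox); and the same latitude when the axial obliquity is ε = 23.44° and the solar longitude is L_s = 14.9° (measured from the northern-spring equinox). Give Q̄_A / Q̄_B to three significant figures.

Q̄_A / Q̄_B ≈ 0.407

— Configuration A (ϕ=+48.5°):
Solar declination: sin δ = sin ε · sin L_s = sin 23.44° × sin 311.0° = -0.30021, so δ = -17.471°.
cos h₀ = −tan(+48.5°) tan(-17.471°) = 0.3557, h₀ = 1.2071 rad.
Bracket: h₀ sin ϕ sin δ + cos ϕ cos δ sin h₀ = 1.2071×0.74896×-0.30021 + 0.66262×0.95387×0.93458 = -0.271411 + 0.590704 = 0.319293.
Q̄ = (S_0/π) × [bracket] = (1361/π) × 0.319293 = 138.32 W/m².
— Configuration B (ϕ=+48.5°):
Solar declination: sin δ = sin ε · sin L_s = sin 23.44° × sin 14.9° = 0.10228, so δ = +5.871°.
cos h₀ = −tan(+48.5°) tan(+5.871°) = -0.1162, h₀ = 1.6873 rad.
Bracket: h₀ sin ϕ sin δ + cos ϕ cos δ sin h₀ = 1.6873×0.74896×0.10228 + 0.66262×0.99476×0.99322 = 0.129253 + 0.654679 = 0.783932.
Q̄ = (S_0/π) × [bracket] = (1361/π) × 0.783932 = 339.61 W/m².
Ratio Q̄_A / Q̄_B = 138.32 / 339.61 = 0.4073.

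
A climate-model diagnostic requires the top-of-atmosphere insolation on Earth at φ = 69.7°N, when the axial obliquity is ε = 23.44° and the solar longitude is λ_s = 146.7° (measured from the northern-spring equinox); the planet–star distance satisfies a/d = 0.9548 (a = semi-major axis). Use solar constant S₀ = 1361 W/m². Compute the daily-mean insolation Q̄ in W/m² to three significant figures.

Q̄ ≈ 286 W/m²

Solar declination: sin δ = sin ε · sin λ_s = sin 23.44° × sin 146.7° = 0.21839, so δ = +12.615°.
cos H₀ = −tan(+69.7°) tan(+12.615°) = -0.6050, H₀ = 2.2206 rad.
Bracket: H₀ sin φ sin δ + cos φ cos δ sin H₀ = 2.2206×0.93789×0.21839 + 0.34694×0.97586×0.79622 = 0.454836 + 0.269572 = 0.724408.
Inverse-square distance factor (a/d)² = 0.9548² = 0.911643.
Q̄ = (S₀/π) × 0.911643 × [bracket] = (1361/π) × 0.911643 × 0.724408 = 286.1 W/m².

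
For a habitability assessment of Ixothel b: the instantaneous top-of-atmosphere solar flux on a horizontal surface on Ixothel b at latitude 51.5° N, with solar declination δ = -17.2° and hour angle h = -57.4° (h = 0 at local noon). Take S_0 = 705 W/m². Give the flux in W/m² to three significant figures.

62.7 W/m²

cos θ_z = sin ϕ sin δ + cos ϕ cos δ cos h = -0.231424 + 0.320393 = 0.088969.
Flux = S_0 · cos θ_z = 705 × 0.088969 = 62.72 W/m².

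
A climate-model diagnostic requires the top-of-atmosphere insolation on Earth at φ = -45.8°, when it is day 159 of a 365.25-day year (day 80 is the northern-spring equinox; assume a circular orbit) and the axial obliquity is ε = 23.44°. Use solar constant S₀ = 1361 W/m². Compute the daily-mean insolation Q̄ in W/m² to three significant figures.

Solar longitude: λ_s = 360° × (159 − 80)/365.25 = 77.864°.
sin δ = sin 23.44° × sin 77.864° = 0.38890, so δ = +22.886°.
cos H₀ = −tan(-45.8°) tan(+22.886°) = 0.4341, H₀ = 1.1218 rad.
Bracket: H₀ sin φ sin δ + cos φ cos δ sin H₀ = 1.1218×-0.71691×0.38890 + 0.69717×0.92128×0.90087 = -0.312765 + 0.578619 = 0.265854.
Q̄ = (S₀/π) × [bracket] = (1361/π) × 0.265854 = 115.2 W/m².

Q̄ ≈ 115 W/m²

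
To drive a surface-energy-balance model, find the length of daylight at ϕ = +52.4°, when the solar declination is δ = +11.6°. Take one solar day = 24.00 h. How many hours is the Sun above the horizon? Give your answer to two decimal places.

14.06 h

cos h₀ = −tan ϕ · tan δ = −tan(+52.4°) × tan(+11.600°) = -0.2665, so h₀ = 1.8406 rad = 105.46°.
Daylight = 2h₀/(2π) × 24.00 h = (1.8406/π) × 24.00 = 14.06 h.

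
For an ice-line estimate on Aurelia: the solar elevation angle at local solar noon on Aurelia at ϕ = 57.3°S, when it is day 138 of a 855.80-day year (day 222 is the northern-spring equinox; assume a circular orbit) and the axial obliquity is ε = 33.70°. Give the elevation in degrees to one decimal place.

51.4°

Solar longitude: L_s = 360° × (138 − 222)/855.80 = -35.335°, i.e. -35.335° + 360° = 324.665°.
sin δ = sin 33.70° × sin 324.665° = -0.32090, so δ = -18.717°.
At local noon the hour angle is zero, so the zenith angle equals |ϕ − δ| = |-57.3° − (-18.717°)| = 38.583°.
Elevation = 90° − 38.583° = 51.4°.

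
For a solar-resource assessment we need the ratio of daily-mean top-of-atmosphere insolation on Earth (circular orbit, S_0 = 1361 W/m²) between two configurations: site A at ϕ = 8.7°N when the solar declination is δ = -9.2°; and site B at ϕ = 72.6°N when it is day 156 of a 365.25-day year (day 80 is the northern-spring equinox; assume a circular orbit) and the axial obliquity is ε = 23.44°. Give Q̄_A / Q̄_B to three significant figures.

— Configuration A (ϕ=+8.7°):
cos h₀ = −tan(+8.7°) tan(-9.200°) = 0.0248, h₀ = 1.5460 rad.
Bracket: h₀ sin ϕ sin δ + cos ϕ cos δ sin h₀ = 1.5460×0.15126×-0.15988 + 0.98849×0.98714×0.99969 = -0.037388 + 0.975476 = 0.938088.
Q̄ = (S_0/π) × [bracket] = (1361/π) × 0.938088 = 406.40 W/m².
— Configuration B (ϕ=+72.6°):
Solar longitude: L_s = 360° × (156 − 80)/365.25 = 74.908°.
sin δ = sin 23.44° × sin 74.908° = 0.38407, so δ = +22.586°.
cos h₀ = −tan(+72.6°) tan(+22.586°) = -1.3274 ≤ −1 ⇒ polar day, h₀ = π.
Bracket: h₀ sin ϕ sin δ + cos ϕ cos δ sin h₀ = 3.1416×0.95424×0.38407 + 0.29904×0.92330×0.00000 = 1.151381 + 0.000000 = 1.151381.
Q̄ = (S_0/π) × [bracket] = (1361/π) × 1.151381 = 498.80 W/m².
Ratio Q̄_A / Q̄_B = 406.40 / 498.80 = 0.8148.

Q̄_A / Q̄_B ≈ 0.815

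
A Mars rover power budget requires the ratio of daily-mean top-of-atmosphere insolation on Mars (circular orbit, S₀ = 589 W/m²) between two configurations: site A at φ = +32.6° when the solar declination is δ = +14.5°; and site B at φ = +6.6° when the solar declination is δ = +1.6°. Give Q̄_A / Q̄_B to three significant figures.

— Configuration A (φ=+32.6°):
cos H₀ = −tan(+32.6°) tan(+14.500°) = -0.1654, H₀ = 1.7370 rad.
Bracket: H₀ sin φ sin δ + cos φ cos δ sin H₀ = 1.7370×0.53877×0.25038 + 0.84245×0.96815×0.98623 = 0.234316 + 0.804387 = 1.038703.
Q̄ = (S₀/π) × [bracket] = (589/π) × 1.038703 = 194.74 W/m².
— Configuration B (φ=+6.6°):
cos H₀ = −tan(+6.6°) tan(+1.600°) = -0.0032, H₀ = 1.5740 rad.
Bracket: H₀ sin φ sin δ + cos φ cos δ sin H₀ = 1.5740×0.11494×0.02792 + 0.99337×0.99961×0.99999 = 0.005051 + 0.992973 = 0.998024.
Q̄ = (S₀/π) × [bracket] = (589/π) × 0.998024 = 187.11 W/m².
Ratio Q̄_A / Q̄_B = 194.74 / 187.11 = 1.041.

Q̄_A / Q̄_B ≈ 1.04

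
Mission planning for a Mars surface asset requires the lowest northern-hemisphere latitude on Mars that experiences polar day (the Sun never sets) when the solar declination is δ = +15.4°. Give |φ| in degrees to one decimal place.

Polar day requires cos H₀ = −tan φ tan δ ≤ −1, i.e. tan φ tan δ ≥ 1.
The boundary is |tan φ| · |tan δ| = 1, so |φ| = 90° − |δ| = 90° − 15.4° = 74.6° in the northern hemisphere.

|φ| = 74.6°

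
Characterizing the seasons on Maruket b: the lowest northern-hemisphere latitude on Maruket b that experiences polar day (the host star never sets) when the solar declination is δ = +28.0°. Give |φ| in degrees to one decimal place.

|φ| = 62.0°

Polar day requires cos H₀ = −tan φ tan δ ≤ −1, i.e. tan φ tan δ ≥ 1.
The boundary is |tan φ| · |tan δ| = 1, so |φ| = 90° − |δ| = 90° − 28.0° = 62.0° in the northern hemisphere.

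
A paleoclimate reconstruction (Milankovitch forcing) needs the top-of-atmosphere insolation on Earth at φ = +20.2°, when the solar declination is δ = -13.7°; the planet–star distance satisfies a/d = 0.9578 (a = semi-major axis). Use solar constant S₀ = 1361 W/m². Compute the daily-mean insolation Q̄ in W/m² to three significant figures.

cos H₀ = −tan(+20.2°) tan(-13.700°) = 0.0897, H₀ = 1.4810 rad.
Bracket: H₀ sin φ sin δ + cos φ cos δ sin H₀ = 1.4810×0.34530×-0.23684 + 0.93849×0.97155×0.99597 = -0.121117 + 0.908115 = 0.786998.
Inverse-square distance factor (a/d)² = 0.9578² = 0.917381.
Q̄ = (S₀/π) × 0.917381 × [bracket] = (1361/π) × 0.917381 × 0.786998 = 312.8 W/m².

Q̄ ≈ 313 W/m²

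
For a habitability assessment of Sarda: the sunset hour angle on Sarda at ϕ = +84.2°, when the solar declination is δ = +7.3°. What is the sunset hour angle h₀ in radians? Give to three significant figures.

Sunrise equation: cos h₀ = −tan ϕ · tan δ = -1.2612 ≤ −1, so the host star never sets (polar day) and h₀ = π.

h₀ = 3.14 rad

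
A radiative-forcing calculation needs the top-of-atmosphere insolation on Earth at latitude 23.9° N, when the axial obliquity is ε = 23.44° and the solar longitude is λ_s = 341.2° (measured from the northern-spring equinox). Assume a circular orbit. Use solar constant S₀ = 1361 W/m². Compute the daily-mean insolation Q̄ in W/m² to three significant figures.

Q̄ ≈ 358 W/m²

Solar declination: sin δ = sin ε · sin λ_s = sin 23.44° × sin 341.2° = -0.12819, so δ = -7.365°.
cos H₀ = −tan(+23.9°) tan(-7.365°) = 0.0573, H₀ = 1.5135 rad.
Bracket: H₀ sin φ sin δ + cos φ cos δ sin H₀ = 1.5135×0.40514×-0.12819 + 0.91425×0.99175×0.99836 = -0.078603 + 0.905220 = 0.826617.
Q̄ = (S₀/π) × [bracket] = (1361/π) × 0.826617 = 358.1 W/m².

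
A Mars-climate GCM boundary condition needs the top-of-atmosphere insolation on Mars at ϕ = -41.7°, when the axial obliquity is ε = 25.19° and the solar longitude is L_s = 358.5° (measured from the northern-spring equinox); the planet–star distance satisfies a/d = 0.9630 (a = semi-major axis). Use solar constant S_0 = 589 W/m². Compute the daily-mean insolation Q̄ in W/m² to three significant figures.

Q̄ ≈ 132 W/m²

Solar declination: sin δ = sin ε · sin L_s = sin 25.19° × sin 358.5° = -0.01114, so δ = -0.638°.
cos h₀ = −tan(-41.7°) tan(-0.638°) = -0.0099, h₀ = 1.5807 rad.
Bracket: h₀ sin ϕ sin δ + cos ϕ cos δ sin h₀ = 1.5807×-0.66523×-0.01114 + 0.74664×0.99994×0.99995 = 0.011714 + 0.746558 = 0.758272.
Inverse-square distance factor (a/d)² = 0.9630² = 0.927369.
Q̄ = (S_0/π) × 0.927369 × [bracket] = (589/π) × 0.927369 × 0.758272 = 131.8 W/m².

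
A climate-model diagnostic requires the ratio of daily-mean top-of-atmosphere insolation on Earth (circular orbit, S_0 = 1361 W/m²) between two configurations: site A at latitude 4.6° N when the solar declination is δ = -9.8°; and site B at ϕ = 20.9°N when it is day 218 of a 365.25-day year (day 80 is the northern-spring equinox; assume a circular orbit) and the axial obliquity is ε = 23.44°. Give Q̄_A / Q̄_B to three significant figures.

Q̄_A / Q̄_B ≈ 0.908

— Configuration A (ϕ=+4.6°):
cos h₀ = −tan(+4.6°) tan(-9.800°) = 0.0139, h₀ = 1.5569 rad.
Bracket: h₀ sin ϕ sin δ + cos ϕ cos δ sin h₀ = 1.5569×0.08020×-0.17021 + 0.99678×0.98541×0.99990 = -0.021253 + 0.982139 = 0.960886.
Q̄ = (S_0/π) × [bracket] = (1361/π) × 0.960886 = 416.27 W/m².
— Configuration B (ϕ=+20.9°):
Solar longitude: L_s = 360° × (218 − 80)/365.25 = 136.016°.
sin δ = sin 23.44° × sin 136.016° = 0.27625, so δ = +16.036°.
cos h₀ = −tan(+20.9°) tan(+16.036°) = -0.1098, h₀ = 1.6808 rad.
Bracket: h₀ sin ϕ sin δ + cos ϕ cos δ sin h₀ = 1.6808×0.35674×0.27625 + 0.93420×0.96109×0.99396 = 0.165642 + 0.892427 = 1.058069.
Q̄ = (S_0/π) × [bracket] = (1361/π) × 1.058069 = 458.38 W/m².
Ratio Q̄_A / Q̄_B = 416.27 / 458.38 = 0.9081.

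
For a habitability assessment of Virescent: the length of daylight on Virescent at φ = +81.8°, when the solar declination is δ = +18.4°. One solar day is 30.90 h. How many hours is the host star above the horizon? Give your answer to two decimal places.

Sunrise equation: cos H₀ = −tan φ · tan δ = -2.3085 ≤ −1, so the host star never sets (polar day) and H₀ = π.
Daylight = 2H₀/(2π) × 30.90 h = (3.1416/π) × 30.90 = 30.90 h.

30.90 h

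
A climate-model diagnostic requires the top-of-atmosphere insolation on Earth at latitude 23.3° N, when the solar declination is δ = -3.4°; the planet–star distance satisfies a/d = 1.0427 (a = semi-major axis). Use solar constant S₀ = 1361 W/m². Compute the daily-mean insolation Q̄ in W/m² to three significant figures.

Q̄ ≈ 415 W/m²

cos H₀ = −tan(+23.3°) tan(-3.400°) = 0.0256, H₀ = 1.5452 rad.
Bracket: H₀ sin φ sin δ + cos φ cos δ sin H₀ = 1.5452×0.39555×-0.05931 + 0.91845×0.99824×0.99967 = -0.036251 + 0.916531 = 0.880280.
Inverse-square distance factor (a/d)² = 1.0427² = 1.087223.
Q̄ = (S₀/π) × 1.087223 × [bracket] = (1361/π) × 1.087223 × 0.880280 = 414.6 W/m².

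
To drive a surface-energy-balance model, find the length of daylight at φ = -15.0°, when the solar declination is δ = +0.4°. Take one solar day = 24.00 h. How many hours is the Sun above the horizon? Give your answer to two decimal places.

cos H₀ = −tan φ · tan δ = −tan(-15.0°) × tan(+0.400°) = 0.0019, so H₀ = 1.5689 rad = 89.89°.
Daylight = 2H₀/(2π) × 24.00 h = (1.5689/π) × 24.00 = 11.99 h.

11.99 h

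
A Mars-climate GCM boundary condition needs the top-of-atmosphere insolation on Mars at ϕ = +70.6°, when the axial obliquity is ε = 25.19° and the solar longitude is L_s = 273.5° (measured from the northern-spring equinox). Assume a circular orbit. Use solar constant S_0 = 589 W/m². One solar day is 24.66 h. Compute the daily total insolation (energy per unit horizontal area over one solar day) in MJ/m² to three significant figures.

Solar declination: sin δ = sin ε · sin L_s = sin 25.19° × sin 273.5° = -0.42483, so δ = -25.140°.
cos h₀ = −tan(+70.6°) tan(-25.140°) = 1.3326 ≥ 1 ⇒ polar night, h₀ = 0 and Q̄ = 0.
Daily total = Q̄ × 24.66 h × 3600 s/h = 0.00 MJ/m².

0.00 MJ/m²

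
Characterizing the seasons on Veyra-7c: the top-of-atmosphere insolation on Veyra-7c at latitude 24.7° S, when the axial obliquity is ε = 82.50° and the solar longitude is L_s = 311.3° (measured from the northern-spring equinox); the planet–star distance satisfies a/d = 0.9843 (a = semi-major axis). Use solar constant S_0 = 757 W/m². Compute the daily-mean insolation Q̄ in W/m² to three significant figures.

Solar declination: sin δ = sin ε · sin L_s = sin 82.50° × sin 311.3° = -0.74484, so δ = -48.145°.
cos h₀ = −tan(-24.7°) tan(-48.145°) = -0.5134, h₀ = 2.1100 rad.
Bracket: h₀ sin ϕ sin δ + cos ϕ cos δ sin h₀ = 2.1100×-0.41787×-0.74484 + 0.90851×0.66725×0.85813 = 0.656730 + 0.520201 = 1.176931.
Inverse-square distance factor (a/d)² = 0.9843² = 0.968846.
Q̄ = (S_0/π) × 0.968846 × [bracket] = (757/π) × 0.968846 × 1.176931 = 274.8 W/m².

Q̄ ≈ 275 W/m²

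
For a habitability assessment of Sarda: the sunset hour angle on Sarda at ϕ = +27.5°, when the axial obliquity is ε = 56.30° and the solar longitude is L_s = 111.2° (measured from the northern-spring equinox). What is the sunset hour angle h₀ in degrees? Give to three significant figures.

h₀ = 130°

Solar declination: sin δ = sin ε · sin L_s = sin 56.30° × sin 111.2° = 0.77565, so δ = +50.864°.
cos h₀ = −tan ϕ · tan δ = −tan(+27.5°) × tan(+50.864°) = -0.6397, so h₀ = 2.2650 rad = 129.77°.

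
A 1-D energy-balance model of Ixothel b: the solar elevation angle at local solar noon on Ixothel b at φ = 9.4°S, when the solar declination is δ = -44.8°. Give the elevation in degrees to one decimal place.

At local noon the hour angle is zero, so the zenith angle equals |φ − δ| = |-9.4° − (-44.800°)| = 35.400°.
Elevation = 90° − 35.400° = 54.6°.

54.6°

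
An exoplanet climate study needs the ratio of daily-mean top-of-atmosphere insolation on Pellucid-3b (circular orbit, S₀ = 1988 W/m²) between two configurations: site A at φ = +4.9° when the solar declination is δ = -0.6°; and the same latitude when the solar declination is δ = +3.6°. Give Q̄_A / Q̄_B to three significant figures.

Q̄_A / Q̄_B ≈ 0.992

— Configuration A (φ=+4.9°):
cos H₀ = −tan(+4.9°) tan(-0.600°) = 0.0009, H₀ = 1.5699 rad.
Bracket: H₀ sin φ sin δ + cos φ cos δ sin H₀ = 1.5699×0.08542×-0.01047 + 0.99635×0.99995×1.00000 = -0.001404 + 0.996300 = 0.994896.
Q̄ = (S₀/π) × [bracket] = (1988/π) × 0.994896 = 629.57 W/m².
— Configuration B (φ=+4.9°):
cos H₀ = −tan(+4.9°) tan(+3.600°) = -0.0054, H₀ = 1.5762 rad.
Bracket: H₀ sin φ sin δ + cos φ cos δ sin H₀ = 1.5762×0.08542×0.06279 + 0.99635×0.99803×0.99999 = 0.008454 + 0.994377 = 1.002831.
Q̄ = (S₀/π) × [bracket] = (1988/π) × 1.002831 = 634.59 W/m².
Ratio Q̄_A / Q̄_B = 629.57 / 634.59 = 0.9921.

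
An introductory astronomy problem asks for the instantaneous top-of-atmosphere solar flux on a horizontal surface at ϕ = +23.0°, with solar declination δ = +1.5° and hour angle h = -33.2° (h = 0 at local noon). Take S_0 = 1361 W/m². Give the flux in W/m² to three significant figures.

1.06e+03 W/m²

cos θ_z = sin ϕ sin δ + cos ϕ cos δ cos h = 0.010228 + 0.769982 = 0.780210.
Flux = S_0 · cos θ_z = 1361 × 0.780210 = 1062 W/m².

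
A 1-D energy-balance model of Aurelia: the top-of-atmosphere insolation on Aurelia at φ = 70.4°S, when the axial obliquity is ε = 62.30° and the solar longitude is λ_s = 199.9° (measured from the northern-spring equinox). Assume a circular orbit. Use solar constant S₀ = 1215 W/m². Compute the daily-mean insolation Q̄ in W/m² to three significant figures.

Q̄ ≈ 349 W/m²

Solar declination: sin δ = sin ε · sin λ_s = sin 62.30° × sin 199.9° = -0.30137, so δ = -17.540°.
cos H₀ = −tan(-70.4°) tan(-17.540°) = -0.8876, H₀ = 2.6629 rad.
Bracket: H₀ sin φ sin δ + cos φ cos δ sin H₀ = 2.6629×-0.94206×-0.30137 + 0.33545×0.95351×0.46059 = 0.756020 + 0.147322 = 0.903342.
Q̄ = (S₀/π) × [bracket] = (1215/π) × 0.903342 = 349.4 W/m².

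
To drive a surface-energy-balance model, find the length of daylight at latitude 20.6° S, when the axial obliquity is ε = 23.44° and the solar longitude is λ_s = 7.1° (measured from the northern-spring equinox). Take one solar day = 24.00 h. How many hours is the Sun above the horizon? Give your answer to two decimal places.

Solar declination: sin δ = sin ε · sin λ_s = sin 23.44° × sin 7.1° = 0.04917, so δ = +2.818°.
cos H₀ = −tan φ · tan δ = −tan(-20.6°) × tan(+2.818°) = 0.0185, so H₀ = 1.5523 rad = 88.94°.
Daylight = 2H₀/(2π) × 24.00 h = (1.5523/π) × 24.00 = 11.86 h.

11.86 h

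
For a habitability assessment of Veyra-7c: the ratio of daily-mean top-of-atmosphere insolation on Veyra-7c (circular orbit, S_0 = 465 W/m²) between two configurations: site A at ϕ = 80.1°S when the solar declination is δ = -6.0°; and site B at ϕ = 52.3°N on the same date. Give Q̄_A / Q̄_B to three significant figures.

Q̄_A / Q̄_B ≈ 0.754

— Configuration A (ϕ=-80.1°):
cos h₀ = −tan(-80.1°) tan(-6.000°) = -0.6022, h₀ = 2.2171 rad.
Bracket: h₀ sin ϕ sin δ + cos ϕ cos δ sin h₀ = 2.2171×-0.98511×-0.10453 + 0.17193×0.99452×0.79833 = 0.228303 + 0.136505 = 0.364808.
Q̄ = (S_0/π) × [bracket] = (465/π) × 0.364808 = 53.997 W/m².
— Configuration B (ϕ=+52.3°):
cos h₀ = −tan(+52.3°) tan(-6.000°) = 0.1360, h₀ = 1.4344 rad.
Bracket: h₀ sin ϕ sin δ + cos ϕ cos δ sin h₀ = 1.4344×0.79122×-0.10453 + 0.61153×0.99452×0.99071 = -0.118634 + 0.602529 = 0.483895.
Q̄ = (S_0/π) × [bracket] = (465/π) × 0.483895 = 71.623 W/m².
Ratio Q̄_A / Q̄_B = 53.997 / 71.623 = 0.7539.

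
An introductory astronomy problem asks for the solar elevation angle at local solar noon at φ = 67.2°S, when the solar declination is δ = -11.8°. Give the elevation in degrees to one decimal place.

34.6°

At local noon the hour angle is zero, so the zenith angle equals |φ − δ| = |-67.2° − (-11.800°)| = 55.400°.
Elevation = 90° − 55.400° = 34.6°.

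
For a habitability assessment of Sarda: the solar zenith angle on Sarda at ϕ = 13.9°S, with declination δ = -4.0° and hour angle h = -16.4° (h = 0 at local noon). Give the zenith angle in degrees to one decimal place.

cos θ_z = sin ϕ sin δ + cos ϕ cos δ cos h = 0.016757 + 0.928953 = 0.945710.
θ_z = arccos(0.945710) = 19.0°.

θ_z = 19.0°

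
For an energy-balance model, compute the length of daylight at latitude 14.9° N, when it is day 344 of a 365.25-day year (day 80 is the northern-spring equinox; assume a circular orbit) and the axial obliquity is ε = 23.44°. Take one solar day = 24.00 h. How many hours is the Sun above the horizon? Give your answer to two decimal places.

11.13 h

Solar longitude: λ_s = 360° × (344 − 80)/365.25 = 260.205°.
sin δ = sin 23.44° × sin 260.205° = -0.39199, so δ = -23.078°.
cos H₀ = −tan φ · tan δ = −tan(+14.9°) × tan(-23.078°) = 0.1134, so H₀ = 1.4572 rad = 83.49°.
Daylight = 2H₀/(2π) × 24.00 h = (1.4572/π) × 24.00 = 11.13 h.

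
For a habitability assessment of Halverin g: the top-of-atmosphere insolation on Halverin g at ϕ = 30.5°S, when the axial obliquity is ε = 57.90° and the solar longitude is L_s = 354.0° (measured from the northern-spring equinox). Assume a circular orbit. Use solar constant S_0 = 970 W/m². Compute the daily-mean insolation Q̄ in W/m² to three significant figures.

Q̄ ≈ 287 W/m²

Solar declination: sin δ = sin ε · sin L_s = sin 57.90° × sin 354.0° = -0.08855, so δ = -5.080°.
cos h₀ = −tan(-30.5°) tan(-5.080°) = -0.0524, h₀ = 1.6232 rad.
Bracket: h₀ sin ϕ sin δ + cos ϕ cos δ sin h₀ = 1.6232×-0.50754×-0.08855 + 0.86163×0.99607×0.99863 = 0.072951 + 0.857068 = 0.930019.
Q̄ = (S_0/π) × [bracket] = (970/π) × 0.930019 = 287.2 W/m².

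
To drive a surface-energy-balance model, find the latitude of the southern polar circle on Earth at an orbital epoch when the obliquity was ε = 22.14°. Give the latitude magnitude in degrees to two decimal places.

The polar circle is the lowest latitude that experiences at least one full rotation of continuous darkness at the northern-summer solstice; it lies at |ϕ| = 90° − ε = 90° − 22.14° = 67.86°.

67.86°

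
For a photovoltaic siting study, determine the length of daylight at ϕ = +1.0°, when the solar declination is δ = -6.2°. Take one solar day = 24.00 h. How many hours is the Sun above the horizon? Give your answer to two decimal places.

cos h₀ = −tan ϕ · tan δ = −tan(+1.0°) × tan(-6.200°) = 0.0019, so h₀ = 1.5689 rad = 89.89°.
Daylight = 2h₀/(2π) × 24.00 h = (1.5689/π) × 24.00 = 11.99 h.

11.99 h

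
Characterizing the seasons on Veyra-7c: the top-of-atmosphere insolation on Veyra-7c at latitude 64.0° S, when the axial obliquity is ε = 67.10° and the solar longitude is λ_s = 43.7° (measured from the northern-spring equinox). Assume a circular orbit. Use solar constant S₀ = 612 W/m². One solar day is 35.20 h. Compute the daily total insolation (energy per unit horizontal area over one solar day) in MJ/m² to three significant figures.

Solar declination: sin δ = sin ε · sin λ_s = sin 67.10° × sin 43.7° = 0.63643, so δ = +39.526°.
cos H₀ = −tan(-64.0°) tan(+39.526°) = 1.6917 ≥ 1 ⇒ polar night, H₀ = 0 and Q̄ = 0.
Daily total = Q̄ × 35.20 h × 3600 s/h = 0.00 MJ/m².

0.00 MJ/m²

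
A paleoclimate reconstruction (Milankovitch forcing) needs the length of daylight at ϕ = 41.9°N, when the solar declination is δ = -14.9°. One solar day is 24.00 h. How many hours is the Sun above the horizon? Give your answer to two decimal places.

10.16 h

cos h₀ = −tan ϕ · tan δ = −tan(+41.9°) × tan(-14.900°) = 0.2387, so h₀ = 1.3297 rad = 76.19°.
Daylight = 2h₀/(2π) × 24.00 h = (1.3297/π) × 24.00 = 10.16 h.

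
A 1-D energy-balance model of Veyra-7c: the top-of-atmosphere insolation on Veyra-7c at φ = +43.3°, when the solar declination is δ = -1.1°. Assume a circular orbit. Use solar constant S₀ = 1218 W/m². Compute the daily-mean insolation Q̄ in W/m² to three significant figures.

Q̄ ≈ 274 W/m²

cos H₀ = −tan(+43.3°) tan(-1.100°) = 0.0181, H₀ = 1.5527 rad.
Bracket: H₀ sin φ sin δ + cos φ cos δ sin H₀ = 1.5527×0.68582×-0.01920 + 0.72777×0.99982×0.99984 = -0.020446 + 0.727523 = 0.707077.
Q̄ = (S₀/π) × [bracket] = (1218/π) × 0.707077 = 274.1 W/m².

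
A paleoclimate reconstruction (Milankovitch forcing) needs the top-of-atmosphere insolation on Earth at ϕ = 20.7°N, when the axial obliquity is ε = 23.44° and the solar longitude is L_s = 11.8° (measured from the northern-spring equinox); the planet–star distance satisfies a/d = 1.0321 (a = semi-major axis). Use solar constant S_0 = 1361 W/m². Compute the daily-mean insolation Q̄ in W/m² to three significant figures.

Solar declination: sin δ = sin ε · sin L_s = sin 23.44° × sin 11.8° = 0.08135, so δ = +4.666°.
cos h₀ = −tan(+20.7°) tan(+4.666°) = -0.0308, h₀ = 1.6016 rad.
Bracket: h₀ sin ϕ sin δ + cos ϕ cos δ sin h₀ = 1.6016×0.35347×0.08135 + 0.93544×0.99669×0.99952 = 0.046054 + 0.931896 = 0.977950.
Inverse-square distance factor (a/d)² = 1.0321² = 1.065230.
Q̄ = (S_0/π) × 1.065230 × [bracket] = (1361/π) × 1.065230 × 0.977950 = 451.3 W/m².

Q̄ ≈ 451 W/m²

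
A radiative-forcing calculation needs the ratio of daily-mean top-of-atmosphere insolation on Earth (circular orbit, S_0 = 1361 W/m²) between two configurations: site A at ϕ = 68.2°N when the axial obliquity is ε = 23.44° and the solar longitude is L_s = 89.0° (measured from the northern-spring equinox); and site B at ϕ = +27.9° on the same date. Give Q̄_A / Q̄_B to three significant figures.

Q̄_A / Q̄_B ≈ 1.03

— Configuration A (ϕ=+68.2°):
Solar declination: sin δ = sin ε · sin L_s = sin 23.44° × sin 89.0° = 0.39773, so δ = +23.436°.
cos h₀ = −tan(+68.2°) tan(+23.436°) = -1.0838 ≤ −1 ⇒ polar day, h₀ = π.
Bracket: h₀ sin ϕ sin δ + cos ϕ cos δ sin h₀ = 3.1416×0.92849×0.39773 + 0.37137×0.91750×0.00000 = 1.160156 + 0.000000 = 1.160156.
Q̄ = (S_0/π) × [bracket] = (1361/π) × 1.160156 = 502.60 W/m².
— Configuration B (ϕ=+27.9°):
cos h₀ = −tan(+27.9°) tan(+23.436°) = -0.2295, h₀ = 1.8024 rad.
Bracket: h₀ sin ϕ sin δ + cos ϕ cos δ sin h₀ = 1.8024×0.46793×0.39773 + 0.88377×0.91750×0.97330 = 0.335444 + 0.789209 = 1.124653.
Q̄ = (S_0/π) × [bracket] = (1361/π) × 1.124653 = 487.22 W/m².
Ratio Q̄_A / Q̄_B = 502.60 / 487.22 = 1.032.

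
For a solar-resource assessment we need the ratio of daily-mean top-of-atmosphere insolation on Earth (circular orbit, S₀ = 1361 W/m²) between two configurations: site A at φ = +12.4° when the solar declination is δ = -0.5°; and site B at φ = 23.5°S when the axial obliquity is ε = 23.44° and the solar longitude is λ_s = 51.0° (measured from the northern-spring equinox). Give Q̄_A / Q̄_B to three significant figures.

Q̄_A / Q̄_B ≈ 1.42

— Configuration A (φ=+12.4°):
cos H₀ = −tan(+12.4°) tan(-0.500°) = 0.0019, H₀ = 1.5689 rad.
Bracket: H₀ sin φ sin δ + cos φ cos δ sin H₀ = 1.5689×0.21474×-0.00873 + 0.97667×0.99996×1.00000 = -0.002941 + 0.976631 = 0.973690.
Q̄ = (S₀/π) × [bracket] = (1361/π) × 0.973690 = 421.82 W/m².
— Configuration B (φ=-23.5°):
Solar declination: sin δ = sin ε · sin λ_s = sin 23.44° × sin 51.0° = 0.30914, so δ = +18.007°.
cos H₀ = −tan(-23.5°) tan(+18.007°) = 0.1413, H₀ = 1.4290 rad.
Bracket: H₀ sin φ sin δ + cos φ cos δ sin H₀ = 1.4290×-0.39875×0.30914 + 0.91706×0.95102×0.98996 = -0.176152 + 0.863386 = 0.687234.
Q̄ = (S₀/π) × [bracket] = (1361/π) × 0.687234 = 297.72 W/m².
Ratio Q̄_A / Q̄_B = 421.82 / 297.72 = 1.417.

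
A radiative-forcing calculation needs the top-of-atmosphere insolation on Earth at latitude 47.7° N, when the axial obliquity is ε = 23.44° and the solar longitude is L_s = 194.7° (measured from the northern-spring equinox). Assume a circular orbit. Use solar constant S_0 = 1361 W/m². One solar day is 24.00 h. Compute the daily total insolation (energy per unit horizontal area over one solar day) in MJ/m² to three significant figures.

Solar declination: sin δ = sin ε · sin L_s = sin 23.44° × sin 194.7° = -0.10094, so δ = -5.793°.
cos h₀ = −tan(+47.7°) tan(-5.793°) = 0.1115, h₀ = 1.4591 rad.
Bracket: h₀ sin ϕ sin δ + cos ϕ cos δ sin h₀ = 1.4591×0.73963×-0.10094 + 0.67301×0.99489×0.99376 = -0.108934 + 0.665393 = 0.556459.
Q̄ = (S_0/π) × [bracket] = (1361/π) × 0.556459 = 241.07 W/m².
Daily total = Q̄ × 24.00 h × 3600 s/h = 241.07 × 24.00 × 3600 / 10⁶ = 20.83 MJ/m².

20.8 MJ/m²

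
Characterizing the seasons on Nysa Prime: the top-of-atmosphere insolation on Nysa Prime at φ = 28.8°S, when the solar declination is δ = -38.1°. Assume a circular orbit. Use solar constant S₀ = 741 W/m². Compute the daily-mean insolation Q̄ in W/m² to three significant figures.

Q̄ ≈ 288 W/m²

cos H₀ = −tan(-28.8°) tan(-38.100°) = -0.4311, H₀ = 2.0165 rad.
Bracket: H₀ sin φ sin δ + cos φ cos δ sin H₀ = 2.0165×-0.48175×-0.61704 + 0.87631×0.78694×0.90232 = 0.599423 + 0.622243 = 1.221666.
Q̄ = (S₀/π) × [bracket] = (741/π) × 1.221666 = 288.2 W/m².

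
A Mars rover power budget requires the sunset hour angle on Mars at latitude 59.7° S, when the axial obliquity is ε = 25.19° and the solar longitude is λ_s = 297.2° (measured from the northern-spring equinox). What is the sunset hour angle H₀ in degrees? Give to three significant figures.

H₀ = 134°

Solar declination: sin δ = sin ε · sin λ_s = sin 25.19° × sin 297.2° = -0.37855, so δ = -22.244°.
cos H₀ = −tan φ · tan δ = −tan(-59.7°) × tan(-22.244°) = -0.6999, so H₀ = 2.3461 rad = 134.42°.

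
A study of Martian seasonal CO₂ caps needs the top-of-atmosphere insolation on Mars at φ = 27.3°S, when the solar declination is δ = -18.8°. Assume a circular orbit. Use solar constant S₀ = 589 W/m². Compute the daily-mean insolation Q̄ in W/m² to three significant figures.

cos H₀ = −tan(-27.3°) tan(-18.800°) = -0.1757, H₀ = 1.7474 rad.
Bracket: H₀ sin φ sin δ + cos φ cos δ sin H₀ = 1.7474×-0.45865×-0.32227 + 0.88862×0.94665×0.98444 = 0.258282 + 0.828123 = 1.086405.
Q̄ = (S₀/π) × [bracket] = (589/π) × 1.086405 = 203.7 W/m².

Q̄ ≈ 204 W/m²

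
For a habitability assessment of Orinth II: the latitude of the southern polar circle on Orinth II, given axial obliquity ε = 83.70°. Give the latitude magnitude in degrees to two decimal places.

6.30°

The polar circle is the lowest latitude that experiences at least one full rotation of continuous darkness at the northern-summer solstice; it lies at |ϕ| = 90° − ε = 90° − 83.70° = 6.30°.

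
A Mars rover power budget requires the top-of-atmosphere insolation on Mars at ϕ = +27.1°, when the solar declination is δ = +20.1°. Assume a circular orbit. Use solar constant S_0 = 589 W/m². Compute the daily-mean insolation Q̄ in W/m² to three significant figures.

Q̄ ≈ 206 W/m²

cos h₀ = −tan(+27.1°) tan(+20.100°) = -0.1873, h₀ = 1.7592 rad.
Bracket: h₀ sin ϕ sin δ + cos ϕ cos δ sin h₀ = 1.7592×0.45554×0.34366 + 0.89021×0.93909×0.98231 = 0.275404 + 0.821199 = 1.096603.
Q̄ = (S_0/π) × [bracket] = (589/π) × 1.096603 = 205.6 W/m².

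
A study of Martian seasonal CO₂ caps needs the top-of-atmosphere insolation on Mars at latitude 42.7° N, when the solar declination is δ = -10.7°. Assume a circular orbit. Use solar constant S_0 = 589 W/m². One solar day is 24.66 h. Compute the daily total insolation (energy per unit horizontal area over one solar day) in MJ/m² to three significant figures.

8.91 MJ/m²

cos h₀ = −tan(+42.7°) tan(-10.700°) = 0.1744, h₀ = 1.3955 rad.
Bracket: h₀ sin ϕ sin δ + cos ϕ cos δ sin h₀ = 1.3955×0.67816×-0.18567 + 0.73491×0.98261×0.98468 = -0.175713 + 0.711067 = 0.535354.
Q̄ = (S_0/π) × [bracket] = (589/π) × 0.535354 = 100.37 W/m².
Daily total = Q̄ × 24.66 h × 3600 s/h = 100.37 × 24.66 × 3600 / 10⁶ = 8.910 MJ/m².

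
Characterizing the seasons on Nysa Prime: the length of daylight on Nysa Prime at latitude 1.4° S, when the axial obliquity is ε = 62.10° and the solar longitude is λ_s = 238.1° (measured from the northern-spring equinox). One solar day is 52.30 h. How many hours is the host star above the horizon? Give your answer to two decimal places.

26.61 h

Solar declination: sin δ = sin ε · sin λ_s = sin 62.10° × sin 238.1° = -0.75029, so δ = -48.616°.
cos H₀ = −tan φ · tan δ = −tan(-1.4°) × tan(-48.616°) = -0.0277, so H₀ = 1.5985 rad = 91.59°.
Daylight = 2H₀/(2π) × 52.30 h = (1.5985/π) × 52.30 = 26.61 h.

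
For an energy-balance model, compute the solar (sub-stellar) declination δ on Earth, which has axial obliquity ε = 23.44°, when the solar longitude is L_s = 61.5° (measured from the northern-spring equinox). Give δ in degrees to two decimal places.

sin δ = sin ε · sin L_s = sin 23.44° × sin 61.5° = 0.349583.
δ = arcsin(0.349583) = +20.46°.

δ = +20.46°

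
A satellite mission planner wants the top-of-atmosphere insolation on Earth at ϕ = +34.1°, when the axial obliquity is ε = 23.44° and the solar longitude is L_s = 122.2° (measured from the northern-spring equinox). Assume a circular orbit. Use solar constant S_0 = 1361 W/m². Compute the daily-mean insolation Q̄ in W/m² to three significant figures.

Q̄ ≈ 476 W/m²

Solar declination: sin δ = sin ε · sin L_s = sin 23.44° × sin 122.2° = 0.33661, so δ = +19.670°.
cos h₀ = −tan(+34.1°) tan(+19.670°) = -0.2420, h₀ = 1.8152 rad.
Bracket: h₀ sin ϕ sin δ + cos ϕ cos δ sin h₀ = 1.8152×0.56064×0.33661 + 0.82806×0.94165×0.97027 = 0.342559 + 0.756561 = 1.099120.
Q̄ = (S_0/π) × [bracket] = (1361/π) × 1.099120 = 476.2 W/m².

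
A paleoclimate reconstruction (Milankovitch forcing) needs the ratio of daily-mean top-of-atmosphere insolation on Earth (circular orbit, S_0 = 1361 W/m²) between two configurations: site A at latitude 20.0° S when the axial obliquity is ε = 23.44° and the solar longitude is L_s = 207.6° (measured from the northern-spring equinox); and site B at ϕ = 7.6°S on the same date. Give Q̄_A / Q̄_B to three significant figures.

— Configuration A (ϕ=-20.0°):
Solar declination: sin δ = sin ε · sin L_s = sin 23.44° × sin 207.6° = -0.18429, so δ = -10.620°.
cos h₀ = −tan(-20.0°) tan(-10.620°) = -0.0682, h₀ = 1.6391 rad.
Bracket: h₀ sin ϕ sin δ + cos ϕ cos δ sin h₀ = 1.6391×-0.34202×-0.18429 + 0.93969×0.98287×0.99767 = 0.103314 + 0.921441 = 1.024755.
Q̄ = (S_0/π) × [bracket] = (1361/π) × 1.024755 = 443.94 W/m².
— Configuration B (ϕ=-7.6°):
cos h₀ = −tan(-7.6°) tan(-10.620°) = -0.0250, h₀ = 1.5958 rad.
Bracket: h₀ sin ϕ sin δ + cos ϕ cos δ sin h₀ = 1.5958×-0.13226×-0.18429 + 0.99122×0.98287×0.99969 = 0.038896 + 0.973938 = 1.012834.
Q̄ = (S_0/π) × [bracket] = (1361/π) × 1.012834 = 438.78 W/m².
Ratio Q̄_A / Q̄_B = 443.94 / 438.78 = 1.012.

Q̄_A / Q̄_B ≈ 1.01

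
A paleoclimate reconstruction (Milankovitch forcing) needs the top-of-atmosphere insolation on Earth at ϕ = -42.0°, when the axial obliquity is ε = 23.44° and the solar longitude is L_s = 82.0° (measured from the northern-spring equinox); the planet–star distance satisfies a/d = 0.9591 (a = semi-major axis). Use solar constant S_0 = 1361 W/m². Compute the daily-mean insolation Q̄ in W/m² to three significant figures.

Q̄ ≈ 128 W/m²

Solar declination: sin δ = sin ε · sin L_s = sin 23.44° × sin 82.0° = 0.39392, so δ = +23.198°.
cos h₀ = −tan(-42.0°) tan(+23.198°) = 0.3859, h₀ = 1.1746 rad.
Bracket: h₀ sin ϕ sin δ + cos ϕ cos δ sin h₀ = 1.1746×-0.66913×0.39392 + 0.74314×0.91915×0.92255 = -0.309605 + 0.630154 = 0.320549.
Inverse-square distance factor (a/d)² = 0.9591² = 0.919873.
Q̄ = (S_0/π) × 0.919873 × [bracket] = (1361/π) × 0.919873 × 0.320549 = 127.7 W/m².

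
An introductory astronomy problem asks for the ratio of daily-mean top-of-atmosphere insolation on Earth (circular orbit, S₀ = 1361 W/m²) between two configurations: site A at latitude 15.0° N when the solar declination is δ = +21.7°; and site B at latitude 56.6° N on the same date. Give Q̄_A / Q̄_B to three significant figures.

Q̄_A / Q̄_B ≈ 0.964

— Configuration A (φ=+15.0°):
cos H₀ = −tan(+15.0°) tan(+21.700°) = -0.1066, H₀ = 1.6776 rad.
Bracket: H₀ sin φ sin δ + cos φ cos δ sin H₀ = 1.6776×0.25882×0.36975 + 0.96593×0.92913×0.99430 = 0.160544 + 0.892359 = 1.052903.
Q̄ = (S₀/π) × [bracket] = (1361/π) × 1.052903 = 456.14 W/m².
— Configuration B (φ=+56.6°):
cos H₀ = −tan(+56.6°) tan(+21.700°) = -0.6035, H₀ = 2.2187 rad.
Bracket: H₀ sin φ sin δ + cos φ cos δ sin H₀ = 2.2187×0.83485×0.36975 + 0.55048×0.92913×0.79735 = 0.684881 + 0.407819 = 1.092700.
Q̄ = (S₀/π) × [bracket] = (1361/π) × 1.092700 = 473.38 W/m².
Ratio Q̄_A / Q̄_B = 456.14 / 473.38 = 0.9636.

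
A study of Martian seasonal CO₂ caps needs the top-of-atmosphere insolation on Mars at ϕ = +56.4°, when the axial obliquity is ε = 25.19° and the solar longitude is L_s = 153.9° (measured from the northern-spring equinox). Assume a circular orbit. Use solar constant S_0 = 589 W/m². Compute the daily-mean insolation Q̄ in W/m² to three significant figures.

Q̄ ≈ 152 W/m²

Solar declination: sin δ = sin ε · sin L_s = sin 25.19° × sin 153.9° = 0.18725, so δ = +10.792°.
cos h₀ = −tan(+56.4°) tan(+10.792°) = -0.2869, h₀ = 1.8618 rad.
Bracket: h₀ sin ϕ sin δ + cos ϕ cos δ sin h₀ = 1.8618×0.83292×0.18725 + 0.55339×0.98231×0.95796 = 0.290374 + 0.520748 = 0.811122.
Q̄ = (S_0/π) × [bracket] = (589/π) × 0.811122 = 152.1 W/m².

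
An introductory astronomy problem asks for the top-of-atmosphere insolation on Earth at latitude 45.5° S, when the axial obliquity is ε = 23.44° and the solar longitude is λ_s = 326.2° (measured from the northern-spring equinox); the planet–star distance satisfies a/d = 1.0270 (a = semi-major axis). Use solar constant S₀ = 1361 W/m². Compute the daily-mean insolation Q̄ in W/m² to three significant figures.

Solar declination: sin δ = sin ε · sin λ_s = sin 23.44° × sin 326.2° = -0.22129, so δ = -12.785°.
cos H₀ = −tan(-45.5°) tan(-12.785°) = -0.2309, H₀ = 1.8038 rad.
Bracket: H₀ sin φ sin δ + cos φ cos δ sin H₀ = 1.8038×-0.71325×-0.22129 + 0.70091×0.97521×0.97298 = 0.284703 + 0.665065 = 0.949768.
Inverse-square distance factor (a/d)² = 1.0270² = 1.054729.
Q̄ = (S₀/π) × 1.054729 × [bracket] = (1361/π) × 1.054729 × 0.949768 = 434.0 W/m².

Q̄ ≈ 434 W/m²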